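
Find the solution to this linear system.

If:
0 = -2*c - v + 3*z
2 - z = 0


Then:
c = 3 - v/2
z = 2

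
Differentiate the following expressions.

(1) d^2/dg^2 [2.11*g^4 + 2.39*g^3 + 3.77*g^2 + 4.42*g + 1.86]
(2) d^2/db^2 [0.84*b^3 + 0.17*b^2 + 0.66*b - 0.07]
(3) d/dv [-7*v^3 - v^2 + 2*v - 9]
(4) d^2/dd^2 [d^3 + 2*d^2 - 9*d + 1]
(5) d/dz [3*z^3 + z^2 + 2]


(1) = 25.32*g^2 + 14.34*g + 7.54
(2) = 5.04*b + 0.34
(3) = -21*v^2 - 2*v + 2
(4) = 6*d + 4
(5) = z*(9*z + 2)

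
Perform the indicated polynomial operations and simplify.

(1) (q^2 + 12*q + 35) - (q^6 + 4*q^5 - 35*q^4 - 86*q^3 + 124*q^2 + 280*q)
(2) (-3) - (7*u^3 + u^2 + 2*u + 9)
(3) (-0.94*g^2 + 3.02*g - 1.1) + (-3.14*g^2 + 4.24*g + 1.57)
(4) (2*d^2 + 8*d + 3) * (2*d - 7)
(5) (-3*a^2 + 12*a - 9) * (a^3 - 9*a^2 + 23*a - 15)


(1) = -q^6 - 4*q^5 + 35*q^4 + 86*q^3 - 123*q^2 - 268*q + 35
(2) = -7*u^3 - u^2 - 2*u - 12
(3) = -4.08*g^2 + 7.26*g + 0.47
(4) = 4*d^3 + 2*d^2 - 50*d - 21
(5) = -3*a^5 + 39*a^4 - 186*a^3 + 402*a^2 - 387*a + 135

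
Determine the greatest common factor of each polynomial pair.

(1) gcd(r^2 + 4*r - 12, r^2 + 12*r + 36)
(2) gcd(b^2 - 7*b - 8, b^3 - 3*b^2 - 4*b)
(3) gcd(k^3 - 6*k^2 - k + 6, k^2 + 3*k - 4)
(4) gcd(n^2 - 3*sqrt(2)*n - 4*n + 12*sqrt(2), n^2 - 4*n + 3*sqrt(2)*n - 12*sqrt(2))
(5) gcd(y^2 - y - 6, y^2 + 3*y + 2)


(1) = gcd((r - 2)*(r + 6), (r + 6)^2) = r + 6
(2) = b + 1
(3) = k - 1
(4) = n - 4
(5) = gcd((y - 3)*(y + 2), (y + 1)*(y + 2)) = y + 2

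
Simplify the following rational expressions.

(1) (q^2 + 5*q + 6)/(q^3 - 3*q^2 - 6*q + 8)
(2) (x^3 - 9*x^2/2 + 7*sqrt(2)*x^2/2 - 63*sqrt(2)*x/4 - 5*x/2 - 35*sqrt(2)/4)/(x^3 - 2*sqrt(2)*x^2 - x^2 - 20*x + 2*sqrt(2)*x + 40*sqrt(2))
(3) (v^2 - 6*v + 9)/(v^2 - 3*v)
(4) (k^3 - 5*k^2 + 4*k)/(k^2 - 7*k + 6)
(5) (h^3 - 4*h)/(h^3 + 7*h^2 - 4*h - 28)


(1) = (q + 3)/(q^2 - 5*q + 4)
(2) = (4*x^2 + x*(2 + 14*sqrt(2)) + 7*sqrt(2))/(4*x^2 + x*(16 - 8*sqrt(2)) - 32*sqrt(2))
(3) = (v - 3)/v
(4) = (k^2 - 4*k)/(k - 6)
(5) = h/(h + 7)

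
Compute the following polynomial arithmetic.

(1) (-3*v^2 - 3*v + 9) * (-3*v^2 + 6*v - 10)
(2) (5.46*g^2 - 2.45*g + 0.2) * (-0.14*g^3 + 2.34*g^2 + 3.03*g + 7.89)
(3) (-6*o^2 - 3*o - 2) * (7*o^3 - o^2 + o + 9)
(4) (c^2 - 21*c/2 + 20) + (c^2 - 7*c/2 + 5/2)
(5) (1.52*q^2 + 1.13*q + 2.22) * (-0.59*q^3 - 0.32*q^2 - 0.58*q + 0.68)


(1) = 9*v^4 - 9*v^3 - 15*v^2 + 84*v - 90
(2) = -0.7644*g^5 + 13.1194*g^4 + 10.7828*g^3 + 36.1239*g^2 - 18.7245*g + 1.578
(3) = -42*o^5 - 15*o^4 - 17*o^3 - 55*o^2 - 29*o - 18
(4) = 2*c^2 - 14*c + 45/2
(5) = -0.8968*q^5 - 1.1531*q^4 - 2.553*q^3 - 0.3322*q^2 - 0.5192*q + 1.5096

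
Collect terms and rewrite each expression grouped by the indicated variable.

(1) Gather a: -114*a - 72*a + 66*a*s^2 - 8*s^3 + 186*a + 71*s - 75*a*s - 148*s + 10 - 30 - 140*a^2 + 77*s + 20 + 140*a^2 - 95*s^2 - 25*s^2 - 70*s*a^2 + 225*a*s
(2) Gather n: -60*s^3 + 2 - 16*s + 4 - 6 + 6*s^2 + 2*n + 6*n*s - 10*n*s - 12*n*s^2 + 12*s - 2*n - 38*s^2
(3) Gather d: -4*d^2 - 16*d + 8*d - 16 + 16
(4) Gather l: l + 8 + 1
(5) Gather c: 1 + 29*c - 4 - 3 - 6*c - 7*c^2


(1) = -70*a^2*s + a*(66*s^2 + 150*s) - 8*s^3 - 120*s^2
(2) = n*(-12*s^2 - 4*s) - 60*s^3 - 32*s^2 - 4*s
(3) = -4*d^2 - 8*d
(4) = l + 9
(5) = -7*c^2 + 23*c - 6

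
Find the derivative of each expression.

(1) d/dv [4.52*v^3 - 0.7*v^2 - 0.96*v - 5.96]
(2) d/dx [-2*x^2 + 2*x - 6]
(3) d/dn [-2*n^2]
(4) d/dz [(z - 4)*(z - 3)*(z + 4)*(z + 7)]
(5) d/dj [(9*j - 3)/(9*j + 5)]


(1) = 13.56*v^2 - 1.4*v - 0.96
(2) = 2 - 4*x
(3) = -4*n
(4) = 4*z^3 + 12*z^2 - 74*z - 64
(5) = 72/(9*j + 5)^2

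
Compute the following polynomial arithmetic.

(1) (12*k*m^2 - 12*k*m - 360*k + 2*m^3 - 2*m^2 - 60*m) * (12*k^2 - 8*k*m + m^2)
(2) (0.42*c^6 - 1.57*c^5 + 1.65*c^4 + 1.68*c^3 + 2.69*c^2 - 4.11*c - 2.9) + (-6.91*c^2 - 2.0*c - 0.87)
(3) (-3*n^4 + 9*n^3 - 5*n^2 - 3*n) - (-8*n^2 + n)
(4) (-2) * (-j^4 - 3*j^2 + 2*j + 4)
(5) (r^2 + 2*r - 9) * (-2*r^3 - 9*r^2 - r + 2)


(1) = 144*k^3*m^2 - 144*k^3*m - 4320*k^3 - 72*k^2*m^3 + 72*k^2*m^2 + 2160*k^2*m - 4*k*m^4 + 4*k*m^3 + 120*k*m^2 + 2*m^5 - 2*m^4 - 60*m^3
(2) = 0.42*c^6 - 1.57*c^5 + 1.65*c^4 + 1.68*c^3 - 4.22*c^2 - 6.11*c - 3.77
(3) = -3*n^4 + 9*n^3 + 3*n^2 - 4*n
(4) = 2*j^4 + 6*j^2 - 4*j - 8
(5) = -2*r^5 - 13*r^4 - r^3 + 81*r^2 + 13*r - 18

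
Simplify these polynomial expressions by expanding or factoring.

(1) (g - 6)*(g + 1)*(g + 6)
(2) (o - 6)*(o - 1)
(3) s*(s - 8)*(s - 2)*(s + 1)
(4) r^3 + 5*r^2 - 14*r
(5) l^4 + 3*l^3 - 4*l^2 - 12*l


(1) = g^3 + g^2 - 36*g - 36
(2) = o^2 - 7*o + 6
(3) = s^4 - 9*s^3 + 6*s^2 + 16*s
(4) = r*(r - 2)*(r + 7)
(5) = l*(l - 2)*(l + 2)*(l + 3)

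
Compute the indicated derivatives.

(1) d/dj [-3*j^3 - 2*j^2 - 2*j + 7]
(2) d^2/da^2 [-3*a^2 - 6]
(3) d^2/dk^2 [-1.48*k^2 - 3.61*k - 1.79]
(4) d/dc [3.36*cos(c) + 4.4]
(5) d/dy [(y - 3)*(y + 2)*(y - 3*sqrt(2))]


(1) = -9*j^2 - 4*j - 2
(2) = -6
(3) = -2.96000000000000
(4) = -3.36*sin(c)
(5) = 3*y^2 - 6*sqrt(2)*y - 2*y - 6 + 3*sqrt(2)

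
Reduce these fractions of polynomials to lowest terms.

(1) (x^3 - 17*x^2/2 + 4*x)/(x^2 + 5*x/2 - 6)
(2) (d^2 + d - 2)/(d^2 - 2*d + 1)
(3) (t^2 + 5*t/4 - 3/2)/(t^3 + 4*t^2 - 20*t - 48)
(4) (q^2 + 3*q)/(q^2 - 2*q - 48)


(1) = (2*x^3 - 17*x^2 + 8*x)/(2*x^2 + 5*x - 12)
(2) = (d + 2)/(d - 1)
(3) = (4*t - 3)/(4*t^2 + 8*t - 96)
(4) = (q^2 + 3*q)/(q^2 - 2*q - 48)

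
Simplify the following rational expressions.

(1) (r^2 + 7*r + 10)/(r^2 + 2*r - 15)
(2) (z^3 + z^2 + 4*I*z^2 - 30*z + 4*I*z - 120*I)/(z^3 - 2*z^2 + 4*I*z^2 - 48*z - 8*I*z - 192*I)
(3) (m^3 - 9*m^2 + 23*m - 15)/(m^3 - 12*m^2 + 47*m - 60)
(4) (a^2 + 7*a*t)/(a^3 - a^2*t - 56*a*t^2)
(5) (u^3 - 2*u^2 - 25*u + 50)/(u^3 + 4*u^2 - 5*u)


(1) = (r + 2)/(r - 3)
(2) = (z - 5)/(z - 8)
(3) = (m - 1)/(m - 4)
(4) = -1/(-a + 8*t)
(5) = (u^2 - 7*u + 10)/(u^2 - u)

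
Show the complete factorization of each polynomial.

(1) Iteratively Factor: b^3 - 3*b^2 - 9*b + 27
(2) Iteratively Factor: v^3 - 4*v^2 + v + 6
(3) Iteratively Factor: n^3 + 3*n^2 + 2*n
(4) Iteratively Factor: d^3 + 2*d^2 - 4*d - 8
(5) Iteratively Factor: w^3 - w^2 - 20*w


(1) = (b + 3)*(b^2 - 6*b + 9) = (b - 3)*(b + 3)*(b - 3)
(2) = (v - 3)*(v^2 - v - 2) = (v - 3)*(v + 1)*(v - 2)
(3) = (n + 1)*(n^2 + 2*n) = (n + 1)*(n + 2)*(n)
(4) = (d - 2)*(d^2 + 4*d + 4) = (d - 2)*(d + 2)*(d + 2)
(5) = (w - 5)*(w^2 + 4*w) = w*(w - 5)*(w + 4)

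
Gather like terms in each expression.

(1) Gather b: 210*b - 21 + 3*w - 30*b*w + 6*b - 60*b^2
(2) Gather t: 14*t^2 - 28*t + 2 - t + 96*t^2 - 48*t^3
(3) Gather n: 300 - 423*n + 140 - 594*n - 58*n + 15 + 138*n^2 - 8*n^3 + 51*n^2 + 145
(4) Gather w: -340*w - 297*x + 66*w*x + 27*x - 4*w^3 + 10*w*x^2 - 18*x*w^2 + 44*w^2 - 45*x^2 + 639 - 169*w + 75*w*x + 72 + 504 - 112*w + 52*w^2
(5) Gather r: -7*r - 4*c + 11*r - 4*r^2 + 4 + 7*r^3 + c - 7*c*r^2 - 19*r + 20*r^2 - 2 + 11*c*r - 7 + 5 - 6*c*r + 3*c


(1) = -60*b^2 + b*(216 - 30*w) + 3*w - 21
(2) = -48*t^3 + 110*t^2 - 29*t + 2
(3) = -8*n^3 + 189*n^2 - 1075*n + 600
(4) = -4*w^3 + w^2*(96 - 18*x) + w*(10*x^2 + 141*x - 621) - 45*x^2 - 270*x + 1215
(5) = 7*r^3 + r^2*(16 - 7*c) + r*(5*c - 15)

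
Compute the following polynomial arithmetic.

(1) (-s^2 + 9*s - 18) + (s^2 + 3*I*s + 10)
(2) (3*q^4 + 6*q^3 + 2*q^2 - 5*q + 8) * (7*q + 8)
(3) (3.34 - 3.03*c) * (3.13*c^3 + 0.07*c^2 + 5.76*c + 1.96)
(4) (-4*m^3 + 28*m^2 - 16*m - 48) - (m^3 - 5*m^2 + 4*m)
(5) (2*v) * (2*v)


(1) = 9*s + 3*I*s - 8
(2) = 21*q^5 + 66*q^4 + 62*q^3 - 19*q^2 + 16*q + 64
(3) = -9.4839*c^4 + 10.2421*c^3 - 17.219*c^2 + 13.2996*c + 6.5464
(4) = -5*m^3 + 33*m^2 - 20*m - 48
(5) = 4*v^2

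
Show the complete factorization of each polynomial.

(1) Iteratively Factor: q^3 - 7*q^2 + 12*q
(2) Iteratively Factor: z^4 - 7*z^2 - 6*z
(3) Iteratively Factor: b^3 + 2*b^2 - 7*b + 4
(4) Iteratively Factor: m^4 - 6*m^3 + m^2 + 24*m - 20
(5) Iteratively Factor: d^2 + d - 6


(1) = (q)*(q^2 - 7*q + 12) = q*(q - 3)*(q - 4)
(2) = (z + 1)*(z^3 - z^2 - 6*z) = z*(z + 1)*(z^2 - z - 6) = z*(z + 1)*(z + 2)*(z - 3)
(3) = (b - 1)*(b^2 + 3*b - 4) = (b - 1)*(b + 4)*(b - 1)
(4) = (m - 1)*(m^3 - 5*m^2 - 4*m + 20) = (m - 2)*(m - 1)*(m^2 - 3*m - 10) = (m - 2)*(m - 1)*(m + 2)*(m - 5)
(5) = (d + 3)*(d - 2)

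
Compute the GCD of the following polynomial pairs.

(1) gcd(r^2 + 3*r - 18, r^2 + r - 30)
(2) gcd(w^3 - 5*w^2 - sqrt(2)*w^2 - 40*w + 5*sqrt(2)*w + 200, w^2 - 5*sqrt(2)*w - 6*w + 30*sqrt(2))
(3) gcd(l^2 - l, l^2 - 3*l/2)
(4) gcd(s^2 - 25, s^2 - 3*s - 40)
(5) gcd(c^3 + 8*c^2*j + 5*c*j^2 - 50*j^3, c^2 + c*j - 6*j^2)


(1) = gcd((r - 3)*(r + 6), (r - 5)*(r + 6)) = r + 6
(2) = w - 5*sqrt(2)
(3) = l
(4) = gcd((s - 5)*(s + 5), (s - 8)*(s + 5)) = s + 5
(5) = gcd((c - 2*j)*(c + 5*j)^2, (c - 2*j)*(c + 3*j)) = c - 2*j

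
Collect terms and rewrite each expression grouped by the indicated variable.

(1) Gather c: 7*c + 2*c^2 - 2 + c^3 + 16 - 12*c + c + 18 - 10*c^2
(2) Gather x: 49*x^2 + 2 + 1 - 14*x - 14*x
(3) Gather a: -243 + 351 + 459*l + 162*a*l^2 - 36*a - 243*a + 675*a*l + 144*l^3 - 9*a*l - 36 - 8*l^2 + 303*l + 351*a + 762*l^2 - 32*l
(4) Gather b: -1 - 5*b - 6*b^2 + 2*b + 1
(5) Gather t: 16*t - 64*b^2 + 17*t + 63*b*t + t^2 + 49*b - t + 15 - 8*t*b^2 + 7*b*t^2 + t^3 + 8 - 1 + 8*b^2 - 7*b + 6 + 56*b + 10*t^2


(1) = c^3 - 8*c^2 - 4*c + 32
(2) = 49*x^2 - 28*x + 3
(3) = a*(162*l^2 + 666*l + 72) + 144*l^3 + 754*l^2 + 730*l + 72
(4) = -6*b^2 - 3*b
(5) = -56*b^2 + 98*b + t^3 + t^2*(7*b + 11) + t*(-8*b^2 + 63*b + 32) + 28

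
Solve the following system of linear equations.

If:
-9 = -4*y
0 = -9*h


Then:
h = 0
y = 9/4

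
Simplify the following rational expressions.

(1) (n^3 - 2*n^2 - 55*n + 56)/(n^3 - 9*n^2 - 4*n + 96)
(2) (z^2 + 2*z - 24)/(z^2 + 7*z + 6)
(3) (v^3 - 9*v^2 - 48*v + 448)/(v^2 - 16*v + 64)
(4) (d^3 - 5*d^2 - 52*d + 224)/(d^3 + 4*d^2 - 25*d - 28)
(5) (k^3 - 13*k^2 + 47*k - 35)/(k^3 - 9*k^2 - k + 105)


(1) = (n^2 + 6*n - 7)/(n^2 - n - 12)
(2) = (z - 4)/(z + 1)
(3) = v + 7
(4) = (d - 8)/(d + 1)
(5) = (k - 1)/(k + 3)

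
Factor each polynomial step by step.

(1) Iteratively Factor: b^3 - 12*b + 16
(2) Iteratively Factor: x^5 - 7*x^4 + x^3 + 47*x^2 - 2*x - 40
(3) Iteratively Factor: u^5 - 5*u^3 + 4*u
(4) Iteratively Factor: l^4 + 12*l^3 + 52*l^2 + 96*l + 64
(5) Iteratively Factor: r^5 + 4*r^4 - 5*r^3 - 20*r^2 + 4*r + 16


(1) = (b - 2)*(b^2 + 2*b - 8) = (b - 2)^2*(b + 4)
(2) = (x + 2)*(x^4 - 9*x^3 + 19*x^2 + 9*x - 20) = (x - 5)*(x + 2)*(x^3 - 4*x^2 - x + 4) = (x - 5)*(x - 4)*(x + 2)*(x^2 - 1) = (x - 5)*(x - 4)*(x + 1)*(x + 2)*(x - 1)
(3) = (u + 1)*(u^4 - u^3 - 4*u^2 + 4*u) = (u - 2)*(u + 1)*(u^3 + u^2 - 2*u) = (u - 2)*(u + 1)*(u + 2)*(u^2 - u) = (u - 2)*(u - 1)*(u + 1)*(u + 2)*(u)
(4) = (l + 4)*(l^3 + 8*l^2 + 20*l + 16) = (l + 4)^2*(l^2 + 4*l + 4) = (l + 2)*(l + 4)^2*(l + 2)
(5) = (r - 2)*(r^4 + 6*r^3 + 7*r^2 - 6*r - 8) = (r - 2)*(r - 1)*(r^3 + 7*r^2 + 14*r + 8) = (r - 2)*(r - 1)*(r + 4)*(r^2 + 3*r + 2) = (r - 2)*(r - 1)*(r + 2)*(r + 4)*(r + 1)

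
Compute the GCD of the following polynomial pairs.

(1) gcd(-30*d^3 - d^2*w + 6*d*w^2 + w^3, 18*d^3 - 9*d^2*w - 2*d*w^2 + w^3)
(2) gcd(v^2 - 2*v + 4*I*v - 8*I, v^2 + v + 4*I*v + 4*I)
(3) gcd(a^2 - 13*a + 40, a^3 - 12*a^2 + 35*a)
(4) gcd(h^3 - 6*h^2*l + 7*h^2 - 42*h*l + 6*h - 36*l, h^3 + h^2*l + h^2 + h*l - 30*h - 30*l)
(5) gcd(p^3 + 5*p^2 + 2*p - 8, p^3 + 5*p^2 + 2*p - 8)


(1) = -6*d^2 + d*w + w^2
(2) = gcd((v - 2)*(v + 4*I), (v + 1)*(v + 4*I)) = v + 4*I
(3) = gcd((a - 8)*(a - 5), a*(a - 7)*(a - 5)) = a - 5
(4) = h + 6
(5) = gcd((p - 1)*(p + 2)*(p + 4), (p - 1)*(p + 2)*(p + 4)) = p^3 + 5*p^2 + 2*p - 8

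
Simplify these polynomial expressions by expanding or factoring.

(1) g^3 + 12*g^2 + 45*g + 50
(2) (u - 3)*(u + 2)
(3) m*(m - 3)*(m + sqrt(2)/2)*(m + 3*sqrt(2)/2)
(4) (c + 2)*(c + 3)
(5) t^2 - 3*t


(1) = (g + 2)*(g + 5)^2
(2) = u^2 - u - 6
(3) = m^4 - 3*m^3 + 2*sqrt(2)*m^3 - 6*sqrt(2)*m^2 + 3*m^2/2 - 9*m/2
(4) = c^2 + 5*c + 6
(5) = t*(t - 3)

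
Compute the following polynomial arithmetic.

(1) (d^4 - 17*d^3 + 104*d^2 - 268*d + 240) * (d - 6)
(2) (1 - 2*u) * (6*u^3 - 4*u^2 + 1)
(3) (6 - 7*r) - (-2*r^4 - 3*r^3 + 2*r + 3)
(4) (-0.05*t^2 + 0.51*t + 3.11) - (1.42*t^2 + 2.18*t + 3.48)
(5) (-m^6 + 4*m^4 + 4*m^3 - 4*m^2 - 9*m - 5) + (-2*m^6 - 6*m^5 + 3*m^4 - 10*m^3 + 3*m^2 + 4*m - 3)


(1) = d^5 - 23*d^4 + 206*d^3 - 892*d^2 + 1848*d - 1440
(2) = -12*u^4 + 14*u^3 - 4*u^2 - 2*u + 1
(3) = 2*r^4 + 3*r^3 - 9*r + 3
(4) = -1.47*t^2 - 1.67*t - 0.37
(5) = -3*m^6 - 6*m^5 + 7*m^4 - 6*m^3 - m^2 - 5*m - 8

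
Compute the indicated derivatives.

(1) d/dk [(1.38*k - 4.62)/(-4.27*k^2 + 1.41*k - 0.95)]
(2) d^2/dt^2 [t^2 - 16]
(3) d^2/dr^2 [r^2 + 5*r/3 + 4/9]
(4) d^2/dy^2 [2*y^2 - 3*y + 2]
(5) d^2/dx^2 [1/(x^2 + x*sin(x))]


(1) = (5.8926*k^2 - 39.4548*k + 5.2032)/(18.2329*k^4 - 12.0414*k^3 + 10.1011*k^2 - 2.679*k + 0.9025)
(2) = 2
(3) = 2
(4) = 4
(5) = (x*(x + sin(x))*(x*sin(x) - 2*cos(x) - 2) + 2*(x*cos(x) + 2*x + sin(x))^2)/(x^3*(x + sin(x))^3)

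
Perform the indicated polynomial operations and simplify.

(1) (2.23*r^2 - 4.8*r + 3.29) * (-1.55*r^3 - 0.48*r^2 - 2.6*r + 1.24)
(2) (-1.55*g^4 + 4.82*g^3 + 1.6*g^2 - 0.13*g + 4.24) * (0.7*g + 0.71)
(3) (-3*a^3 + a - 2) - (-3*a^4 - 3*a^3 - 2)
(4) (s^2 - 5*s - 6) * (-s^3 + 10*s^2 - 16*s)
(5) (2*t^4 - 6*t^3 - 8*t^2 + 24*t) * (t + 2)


(1) = -3.4565*r^5 + 6.3696*r^4 - 8.5935*r^3 + 13.666*r^2 - 14.506*r + 4.0796
(2) = -1.085*g^5 + 2.2735*g^4 + 4.5422*g^3 + 1.045*g^2 + 2.8757*g + 3.0104
(3) = 3*a^4 + a
(4) = -s^5 + 15*s^4 - 60*s^3 + 20*s^2 + 96*s
(5) = 2*t^5 - 2*t^4 - 20*t^3 + 8*t^2 + 48*t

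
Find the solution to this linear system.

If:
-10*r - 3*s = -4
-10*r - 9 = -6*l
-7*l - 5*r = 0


Then:
l = 9/20
r = -63/100
s = 103/30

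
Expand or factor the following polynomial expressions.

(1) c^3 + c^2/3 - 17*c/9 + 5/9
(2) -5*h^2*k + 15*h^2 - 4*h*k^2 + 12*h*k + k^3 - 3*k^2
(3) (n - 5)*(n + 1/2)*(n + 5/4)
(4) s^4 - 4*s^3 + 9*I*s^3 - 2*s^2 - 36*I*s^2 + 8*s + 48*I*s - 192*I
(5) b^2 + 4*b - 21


(1) = (c - 1)*(c - 1/3)*(c + 5/3)
(2) = (-5*h + k)*(h + k)*(k - 3)
(3) = n^3 - 13*n^2/4 - 65*n/8 - 25/8
(4) = (s - 4)*(s - 2*I)*(s + 3*I)*(s + 8*I)
(5) = (b - 3)*(b + 7)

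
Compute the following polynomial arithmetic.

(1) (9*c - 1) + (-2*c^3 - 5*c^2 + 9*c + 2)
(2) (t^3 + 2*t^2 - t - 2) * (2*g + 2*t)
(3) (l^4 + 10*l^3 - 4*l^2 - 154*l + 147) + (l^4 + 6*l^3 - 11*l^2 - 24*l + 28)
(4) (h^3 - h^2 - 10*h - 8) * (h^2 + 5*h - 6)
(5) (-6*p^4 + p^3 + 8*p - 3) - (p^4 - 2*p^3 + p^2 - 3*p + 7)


(1) = -2*c^3 - 5*c^2 + 18*c + 1
(2) = 2*g*t^3 + 4*g*t^2 - 2*g*t - 4*g + 2*t^4 + 4*t^3 - 2*t^2 - 4*t
(3) = 2*l^4 + 16*l^3 - 15*l^2 - 178*l + 175
(4) = h^5 + 4*h^4 - 21*h^3 - 52*h^2 + 20*h + 48
(5) = -7*p^4 + 3*p^3 - p^2 + 11*p - 10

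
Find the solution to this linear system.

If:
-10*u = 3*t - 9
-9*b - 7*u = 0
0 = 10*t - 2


Then:
b = -49/75
t = 1/5
u = 21/25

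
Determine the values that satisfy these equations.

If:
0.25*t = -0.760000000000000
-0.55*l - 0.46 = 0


Then:
l = -0.84
t = -3.04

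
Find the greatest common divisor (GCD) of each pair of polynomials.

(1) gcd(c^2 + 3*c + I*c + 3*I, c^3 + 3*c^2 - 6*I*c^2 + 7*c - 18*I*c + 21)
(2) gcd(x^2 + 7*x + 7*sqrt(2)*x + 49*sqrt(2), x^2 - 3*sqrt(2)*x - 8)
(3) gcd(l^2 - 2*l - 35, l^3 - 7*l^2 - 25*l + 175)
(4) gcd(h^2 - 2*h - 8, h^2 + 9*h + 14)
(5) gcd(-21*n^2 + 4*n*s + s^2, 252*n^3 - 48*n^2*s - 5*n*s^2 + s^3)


(1) = c^2 + c*(3 + I) + 3*I
(2) = gcd((x + 7)*(x + 7*sqrt(2)), (x - 4*sqrt(2))*(x + sqrt(2))) = 1
(3) = gcd((l - 7)*(l + 5), (l - 7)*(l - 5)*(l + 5)) = l^2 - 2*l - 35
(4) = gcd((h - 4)*(h + 2), (h + 2)*(h + 7)) = h + 2
(5) = 7*n + s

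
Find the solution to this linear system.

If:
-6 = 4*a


Then:
a = -3/2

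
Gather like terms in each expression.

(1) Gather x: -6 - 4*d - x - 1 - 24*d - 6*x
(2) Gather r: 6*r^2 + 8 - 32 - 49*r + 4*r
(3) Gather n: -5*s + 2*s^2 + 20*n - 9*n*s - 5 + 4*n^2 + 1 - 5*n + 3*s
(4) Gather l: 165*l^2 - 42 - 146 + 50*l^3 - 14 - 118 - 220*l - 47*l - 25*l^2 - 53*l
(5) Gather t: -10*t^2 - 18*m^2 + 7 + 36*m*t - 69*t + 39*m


(1) = -28*d - 7*x - 7
(2) = 6*r^2 - 45*r - 24
(3) = 4*n^2 + n*(15 - 9*s) + 2*s^2 - 2*s - 4
(4) = 50*l^3 + 140*l^2 - 320*l - 320
(5) = -18*m^2 + 39*m - 10*t^2 + t*(36*m - 69) + 7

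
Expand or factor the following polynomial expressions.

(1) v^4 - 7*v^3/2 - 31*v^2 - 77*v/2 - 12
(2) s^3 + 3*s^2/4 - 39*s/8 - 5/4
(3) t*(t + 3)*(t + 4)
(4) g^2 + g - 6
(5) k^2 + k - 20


(1) = (v - 8)*(v + 1/2)*(v + 1)*(v + 3)
(2) = (s - 2)*(s + 1/4)*(s + 5/2)
(3) = t^3 + 7*t^2 + 12*t
(4) = (g - 2)*(g + 3)
(5) = (k - 4)*(k + 5)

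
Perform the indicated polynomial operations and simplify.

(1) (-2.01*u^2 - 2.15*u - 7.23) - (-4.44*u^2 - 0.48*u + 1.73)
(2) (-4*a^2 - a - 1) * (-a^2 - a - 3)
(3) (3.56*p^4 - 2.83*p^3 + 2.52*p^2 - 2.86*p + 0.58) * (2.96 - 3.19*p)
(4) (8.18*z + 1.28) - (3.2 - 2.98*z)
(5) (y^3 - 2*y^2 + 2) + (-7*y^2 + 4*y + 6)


(1) = 2.43*u^2 - 1.67*u - 8.96
(2) = 4*a^4 + 5*a^3 + 14*a^2 + 4*a + 3
(3) = -11.3564*p^5 + 19.5653*p^4 - 16.4156*p^3 + 16.5826*p^2 - 10.3158*p + 1.7168
(4) = 11.16*z - 1.92
(5) = y^3 - 9*y^2 + 4*y + 8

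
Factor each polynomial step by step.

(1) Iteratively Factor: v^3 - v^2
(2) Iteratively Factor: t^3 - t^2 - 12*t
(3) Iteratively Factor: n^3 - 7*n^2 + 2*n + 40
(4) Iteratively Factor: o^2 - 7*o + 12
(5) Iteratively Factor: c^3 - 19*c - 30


(1) = (v)*(v^2 - v) = v*(v - 1)*(v)
(2) = (t + 3)*(t^2 - 4*t) = t*(t + 3)*(t - 4)
(3) = (n - 5)*(n^2 - 2*n - 8) = (n - 5)*(n - 4)*(n + 2)
(4) = (o - 4)*(o - 3)
(5) = (c - 5)*(c^2 + 5*c + 6) = (c - 5)*(c + 2)*(c + 3)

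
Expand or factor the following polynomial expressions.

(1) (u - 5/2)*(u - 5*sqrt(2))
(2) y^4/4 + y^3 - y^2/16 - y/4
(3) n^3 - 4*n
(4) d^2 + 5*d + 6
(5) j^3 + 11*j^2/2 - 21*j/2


(1) = u^2 - 5*sqrt(2)*u - 5*u/2 + 25*sqrt(2)/2
(2) = y*(y/4 + 1)*(y - 1/2)*(y + 1/2)
(3) = n*(n - 2)*(n + 2)
(4) = (d + 2)*(d + 3)
(5) = j*(j - 3/2)*(j + 7)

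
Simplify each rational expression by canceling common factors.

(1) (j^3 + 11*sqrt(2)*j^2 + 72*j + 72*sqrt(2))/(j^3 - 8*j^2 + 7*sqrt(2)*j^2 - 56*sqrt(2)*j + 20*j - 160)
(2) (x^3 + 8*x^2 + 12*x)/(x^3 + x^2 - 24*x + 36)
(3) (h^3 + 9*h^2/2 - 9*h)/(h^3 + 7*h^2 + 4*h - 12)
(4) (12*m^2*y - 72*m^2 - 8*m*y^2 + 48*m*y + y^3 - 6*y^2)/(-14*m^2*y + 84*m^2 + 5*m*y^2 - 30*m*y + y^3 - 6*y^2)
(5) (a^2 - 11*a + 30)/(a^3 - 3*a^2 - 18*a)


(1) = (j^2 + 9*sqrt(2)*j + 36)/(j^2 + j*(-8 + 5*sqrt(2)) - 40*sqrt(2))
(2) = (x^2 + 2*x)/(x^2 - 5*x + 6)
(3) = (2*h^2 - 3*h)/(2*h^2 + 2*h - 4)
(4) = (-6*m + y)/(7*m + y)
(5) = (a - 5)/(a^2 + 3*a)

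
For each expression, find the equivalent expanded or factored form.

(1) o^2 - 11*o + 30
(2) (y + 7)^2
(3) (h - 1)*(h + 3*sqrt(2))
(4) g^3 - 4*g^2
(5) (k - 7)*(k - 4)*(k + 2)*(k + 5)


(1) = (o - 6)*(o - 5)
(2) = y^2 + 14*y + 49
(3) = h^2 - h + 3*sqrt(2)*h - 3*sqrt(2)
(4) = g^2*(g - 4)
(5) = k^4 - 4*k^3 - 39*k^2 + 86*k + 280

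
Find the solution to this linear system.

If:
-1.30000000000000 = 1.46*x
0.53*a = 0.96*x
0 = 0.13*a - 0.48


Then:
No Solution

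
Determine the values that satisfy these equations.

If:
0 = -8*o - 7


Then:
o = -7/8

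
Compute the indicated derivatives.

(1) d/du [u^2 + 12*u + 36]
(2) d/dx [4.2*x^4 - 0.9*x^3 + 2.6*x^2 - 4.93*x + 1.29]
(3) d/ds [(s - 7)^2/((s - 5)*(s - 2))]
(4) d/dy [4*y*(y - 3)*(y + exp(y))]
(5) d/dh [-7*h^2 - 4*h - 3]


(1) = 2*u + 12
(2) = 16.8*x^3 - 2.7*x^2 + 5.2*x - 4.93
(3) = (7*s^2 - 78*s + 203)/(s^4 - 14*s^3 + 69*s^2 - 140*s + 100)
(4) = 4*y*(y - 3)*(exp(y) + 1) + 4*y*(y + exp(y)) + 4*(y - 3)*(y + exp(y))
(5) = -14*h - 4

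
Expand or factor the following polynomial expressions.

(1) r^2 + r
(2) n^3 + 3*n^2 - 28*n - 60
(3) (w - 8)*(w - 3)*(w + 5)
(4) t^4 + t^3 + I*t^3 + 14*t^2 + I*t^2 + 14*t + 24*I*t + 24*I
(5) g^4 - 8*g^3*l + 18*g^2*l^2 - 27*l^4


(1) = r*(r + 1)
(2) = (n - 5)*(n + 2)*(n + 6)
(3) = w^3 - 6*w^2 - 31*w + 120
(4) = (t + 1)*(t - 4*I)*(t + 2*I)*(t + 3*I)
(5) = (g - 3*l)^3*(g + l)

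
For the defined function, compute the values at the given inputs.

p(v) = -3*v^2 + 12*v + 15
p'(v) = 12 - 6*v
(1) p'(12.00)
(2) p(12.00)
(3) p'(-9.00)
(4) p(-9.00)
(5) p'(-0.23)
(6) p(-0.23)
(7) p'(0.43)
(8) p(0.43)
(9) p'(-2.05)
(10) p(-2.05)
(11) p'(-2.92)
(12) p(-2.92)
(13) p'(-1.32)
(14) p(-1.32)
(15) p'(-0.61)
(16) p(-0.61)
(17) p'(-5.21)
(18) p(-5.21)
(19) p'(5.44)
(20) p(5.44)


(1) = -60.00
(2) = -273.00
(3) = 66.00
(4) = -336.00
(5) = 13.38
(6) = 12.08
(7) = 9.42
(8) = 19.61
(9) = 24.30
(10) = -22.21
(11) = 29.52
(12) = -45.62
(13) = 19.92
(14) = -6.07
(15) = 15.66
(16) = 6.56
(17) = 43.26
(18) = -128.95
(19) = -20.64
(20) = -8.50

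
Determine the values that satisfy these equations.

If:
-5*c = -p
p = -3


Then:
c = -3/5
p = -3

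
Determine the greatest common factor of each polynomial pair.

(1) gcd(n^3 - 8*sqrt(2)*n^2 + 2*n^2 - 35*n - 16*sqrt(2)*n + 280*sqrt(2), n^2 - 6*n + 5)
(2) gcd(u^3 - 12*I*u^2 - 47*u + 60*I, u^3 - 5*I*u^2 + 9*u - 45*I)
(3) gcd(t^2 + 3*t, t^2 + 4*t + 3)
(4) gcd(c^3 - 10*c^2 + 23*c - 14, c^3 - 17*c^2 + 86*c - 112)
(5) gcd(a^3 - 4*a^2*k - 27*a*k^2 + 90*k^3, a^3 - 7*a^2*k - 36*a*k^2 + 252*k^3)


(1) = gcd((n - 5)*(n + 7)*(n - 8*sqrt(2)), (n - 5)*(n - 1)) = n - 5
(2) = gcd((u - 5*I)*(u - 4*I)*(u - 3*I), (u - 5*I)*(u - 3*I)*(u + 3*I)) = u^2 - 8*I*u - 15
(3) = t + 3
(4) = c^2 - 9*c + 14
(5) = gcd((a - 6*k)*(a - 3*k)*(a + 5*k), (a - 7*k)*(a - 6*k)*(a + 6*k)) = a - 6*k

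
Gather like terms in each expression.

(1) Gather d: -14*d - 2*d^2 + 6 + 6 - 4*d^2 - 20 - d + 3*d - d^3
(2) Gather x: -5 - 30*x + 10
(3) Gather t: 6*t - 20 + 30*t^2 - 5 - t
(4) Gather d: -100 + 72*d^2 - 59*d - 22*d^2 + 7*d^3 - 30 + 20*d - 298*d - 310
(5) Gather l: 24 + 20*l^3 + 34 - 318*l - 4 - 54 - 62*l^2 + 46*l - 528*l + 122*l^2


(1) = -d^3 - 6*d^2 - 12*d - 8
(2) = 5 - 30*x
(3) = 30*t^2 + 5*t - 25
(4) = 7*d^3 + 50*d^2 - 337*d - 440
(5) = 20*l^3 + 60*l^2 - 800*l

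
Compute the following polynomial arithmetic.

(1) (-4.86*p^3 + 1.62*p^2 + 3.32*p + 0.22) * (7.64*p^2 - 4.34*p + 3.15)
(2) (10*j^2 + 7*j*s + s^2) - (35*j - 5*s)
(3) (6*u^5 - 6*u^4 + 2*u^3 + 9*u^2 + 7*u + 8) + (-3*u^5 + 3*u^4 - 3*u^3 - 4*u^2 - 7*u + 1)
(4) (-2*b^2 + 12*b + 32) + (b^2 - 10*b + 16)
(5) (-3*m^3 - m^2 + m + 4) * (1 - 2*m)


(1) = -37.1304*p^5 + 33.4692*p^4 + 3.025*p^3 - 7.625*p^2 + 9.5032*p + 0.693
(2) = 10*j^2 + 7*j*s - 35*j + s^2 + 5*s
(3) = 3*u^5 - 3*u^4 - u^3 + 5*u^2 + 9
(4) = -b^2 + 2*b + 48
(5) = 6*m^4 - m^3 - 3*m^2 - 7*m + 4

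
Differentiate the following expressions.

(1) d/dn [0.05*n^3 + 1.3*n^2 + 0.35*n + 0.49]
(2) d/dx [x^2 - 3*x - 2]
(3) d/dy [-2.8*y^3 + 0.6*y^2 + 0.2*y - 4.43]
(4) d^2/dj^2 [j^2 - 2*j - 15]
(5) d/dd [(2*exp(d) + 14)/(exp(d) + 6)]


(1) = 0.15*n^2 + 2.6*n + 0.35
(2) = 2*x - 3
(3) = -8.4*y^2 + 1.2*y + 0.2
(4) = 2
(5) = -2*exp(d)/(exp(d) + 6)^2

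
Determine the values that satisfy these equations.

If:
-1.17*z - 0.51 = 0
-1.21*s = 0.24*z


Then:
s = 0.09
z = -0.44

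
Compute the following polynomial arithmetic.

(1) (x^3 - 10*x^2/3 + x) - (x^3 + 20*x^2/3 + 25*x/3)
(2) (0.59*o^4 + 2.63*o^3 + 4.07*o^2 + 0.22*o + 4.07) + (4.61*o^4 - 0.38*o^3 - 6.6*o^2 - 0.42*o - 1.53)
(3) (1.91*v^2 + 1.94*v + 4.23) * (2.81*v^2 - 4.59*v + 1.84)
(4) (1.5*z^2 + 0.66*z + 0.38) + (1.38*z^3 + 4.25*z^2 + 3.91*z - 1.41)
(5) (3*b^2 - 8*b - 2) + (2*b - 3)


(1) = -10*x^2 - 22*x/3
(2) = 5.2*o^4 + 2.25*o^3 - 2.53*o^2 - 0.2*o + 2.54
(3) = 5.3671*v^4 - 3.3155*v^3 + 6.4961*v^2 - 15.8461*v + 7.7832
(4) = 1.38*z^3 + 5.75*z^2 + 4.57*z - 1.03
(5) = 3*b^2 - 6*b - 5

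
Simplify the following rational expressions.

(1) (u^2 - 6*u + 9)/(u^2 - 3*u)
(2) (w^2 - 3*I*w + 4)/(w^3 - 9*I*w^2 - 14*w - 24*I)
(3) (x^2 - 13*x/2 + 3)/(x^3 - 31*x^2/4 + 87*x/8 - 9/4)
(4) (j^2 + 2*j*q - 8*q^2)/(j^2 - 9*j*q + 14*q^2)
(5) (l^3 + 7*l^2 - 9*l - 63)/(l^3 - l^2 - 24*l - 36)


(1) = (u - 3)/u
(2) = 1/(w - 6*I)
(3) = (8*x - 4)/(8*x^2 - 14*x + 3)
(4) = (-j - 4*q)/(-j + 7*q)
(5) = (l^2 + 4*l - 21)/(l^2 - 4*l - 12)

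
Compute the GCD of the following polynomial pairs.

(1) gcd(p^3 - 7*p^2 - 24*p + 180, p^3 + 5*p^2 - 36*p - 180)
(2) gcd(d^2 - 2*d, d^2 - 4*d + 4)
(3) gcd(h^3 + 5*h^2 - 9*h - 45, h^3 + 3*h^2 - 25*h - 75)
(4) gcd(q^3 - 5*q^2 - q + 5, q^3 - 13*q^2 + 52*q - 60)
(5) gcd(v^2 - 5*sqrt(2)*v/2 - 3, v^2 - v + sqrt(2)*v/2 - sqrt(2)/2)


(1) = gcd((p - 6)^2*(p + 5), (p - 6)*(p + 5)*(p + 6)) = p^2 - p - 30
(2) = d - 2
(3) = gcd((h - 3)*(h + 3)*(h + 5), (h - 5)*(h + 3)*(h + 5)) = h^2 + 8*h + 15
(4) = q - 5
(5) = v + sqrt(2)/2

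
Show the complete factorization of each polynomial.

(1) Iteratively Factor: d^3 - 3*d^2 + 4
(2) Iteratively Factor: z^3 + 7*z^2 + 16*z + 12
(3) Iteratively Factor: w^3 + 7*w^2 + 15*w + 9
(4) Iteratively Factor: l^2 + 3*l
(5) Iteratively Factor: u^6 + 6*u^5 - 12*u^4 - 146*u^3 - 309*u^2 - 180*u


(1) = (d - 2)*(d^2 - d - 2) = (d - 2)^2*(d + 1)
(2) = (z + 2)*(z^2 + 5*z + 6) = (z + 2)*(z + 3)*(z + 2)
(3) = (w + 1)*(w^2 + 6*w + 9) = (w + 1)*(w + 3)*(w + 3)
(4) = (l)*(l + 3)
(5) = (u + 3)*(u^5 + 3*u^4 - 21*u^3 - 83*u^2 - 60*u) = u*(u + 3)*(u^4 + 3*u^3 - 21*u^2 - 83*u - 60) = u*(u - 5)*(u + 3)*(u^3 + 8*u^2 + 19*u + 12) = u*(u - 5)*(u + 3)*(u + 4)*(u^2 + 4*u + 3) = u*(u - 5)*(u + 3)^2*(u + 4)*(u + 1)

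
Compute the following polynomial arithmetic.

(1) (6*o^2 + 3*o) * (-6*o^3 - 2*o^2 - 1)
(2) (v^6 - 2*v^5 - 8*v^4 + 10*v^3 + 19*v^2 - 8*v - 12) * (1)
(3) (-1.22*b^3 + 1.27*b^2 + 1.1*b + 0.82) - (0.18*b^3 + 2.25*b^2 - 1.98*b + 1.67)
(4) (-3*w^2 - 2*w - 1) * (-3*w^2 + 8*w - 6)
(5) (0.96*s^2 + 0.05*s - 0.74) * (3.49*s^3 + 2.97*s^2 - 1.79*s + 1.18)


(1) = -36*o^5 - 30*o^4 - 6*o^3 - 6*o^2 - 3*o
(2) = v^6 - 2*v^5 - 8*v^4 + 10*v^3 + 19*v^2 - 8*v - 12
(3) = -1.4*b^3 - 0.98*b^2 + 3.08*b - 0.85
(4) = 9*w^4 - 18*w^3 + 5*w^2 + 4*w + 6
(5) = 3.3504*s^5 + 3.0257*s^4 - 4.1525*s^3 - 1.1545*s^2 + 1.3836*s - 0.8732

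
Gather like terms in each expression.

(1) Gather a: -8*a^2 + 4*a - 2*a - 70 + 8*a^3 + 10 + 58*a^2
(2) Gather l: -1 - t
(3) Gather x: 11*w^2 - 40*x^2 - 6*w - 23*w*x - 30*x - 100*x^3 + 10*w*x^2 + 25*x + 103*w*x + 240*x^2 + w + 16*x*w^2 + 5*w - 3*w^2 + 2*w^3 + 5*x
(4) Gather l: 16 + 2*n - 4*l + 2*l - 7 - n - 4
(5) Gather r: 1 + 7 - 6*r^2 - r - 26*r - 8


(1) = 8*a^3 + 50*a^2 + 2*a - 60
(2) = -t - 1
(3) = 2*w^3 + 8*w^2 - 100*x^3 + x^2*(10*w + 200) + x*(16*w^2 + 80*w)
(4) = -2*l + n + 5
(5) = -6*r^2 - 27*r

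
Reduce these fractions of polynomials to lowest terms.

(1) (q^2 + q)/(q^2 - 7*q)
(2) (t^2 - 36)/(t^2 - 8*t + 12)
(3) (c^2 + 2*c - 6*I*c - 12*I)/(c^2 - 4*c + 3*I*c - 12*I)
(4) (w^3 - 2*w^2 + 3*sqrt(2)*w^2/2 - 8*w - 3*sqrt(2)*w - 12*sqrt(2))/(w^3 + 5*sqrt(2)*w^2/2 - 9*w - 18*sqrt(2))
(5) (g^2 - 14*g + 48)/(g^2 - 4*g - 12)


(1) = (q + 1)/(q - 7)
(2) = (t + 6)/(t - 2)
(3) = (c^2 + c*(2 - 6*I) - 12*I)/(c^2 + c*(-4 + 3*I) - 12*I)
(4) = (4*w^2 - 8*w - 32)/(4*w^2 + 4*sqrt(2)*w - 48)
(5) = (g - 8)/(g + 2)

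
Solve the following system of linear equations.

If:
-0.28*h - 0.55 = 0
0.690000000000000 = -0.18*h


Then:
No Solution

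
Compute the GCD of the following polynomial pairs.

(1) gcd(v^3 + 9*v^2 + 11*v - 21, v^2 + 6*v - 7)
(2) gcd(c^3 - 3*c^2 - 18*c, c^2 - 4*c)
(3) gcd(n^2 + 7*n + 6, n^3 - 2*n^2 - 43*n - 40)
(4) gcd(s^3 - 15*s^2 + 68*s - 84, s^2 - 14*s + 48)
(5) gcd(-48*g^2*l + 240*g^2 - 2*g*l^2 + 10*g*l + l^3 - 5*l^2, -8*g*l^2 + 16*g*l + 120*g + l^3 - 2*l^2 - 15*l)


(1) = v^2 + 6*v - 7
(2) = gcd(c*(c - 6)*(c + 3), c*(c - 4)) = c
(3) = n + 1
(4) = gcd((s - 7)*(s - 6)*(s - 2), (s - 8)*(s - 6)) = s - 6
(5) = gcd((-8*g + l)*(6*g + l)*(l - 5), (-8*g + l)*(l - 5)*(l + 3)) = 8*g*l - 40*g - l^2 + 5*l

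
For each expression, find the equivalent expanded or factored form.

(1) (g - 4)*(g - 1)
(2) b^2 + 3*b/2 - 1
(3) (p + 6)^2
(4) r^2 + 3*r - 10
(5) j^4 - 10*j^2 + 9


(1) = g^2 - 5*g + 4
(2) = (b - 1/2)*(b + 2)
(3) = p^2 + 12*p + 36
(4) = (r - 2)*(r + 5)
(5) = (j - 3)*(j - 1)*(j + 1)*(j + 3)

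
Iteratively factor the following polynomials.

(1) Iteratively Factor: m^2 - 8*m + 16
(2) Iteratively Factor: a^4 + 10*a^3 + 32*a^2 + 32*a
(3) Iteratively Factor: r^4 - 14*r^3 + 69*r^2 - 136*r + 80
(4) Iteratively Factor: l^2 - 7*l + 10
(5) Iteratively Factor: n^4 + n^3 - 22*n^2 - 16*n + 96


(1) = (m - 4)*(m - 4)
(2) = (a + 2)*(a^3 + 8*a^2 + 16*a) = a*(a + 2)*(a^2 + 8*a + 16) = a*(a + 2)*(a + 4)*(a + 4)
(3) = (r - 4)*(r^3 - 10*r^2 + 29*r - 20) = (r - 4)*(r - 1)*(r^2 - 9*r + 20) = (r - 5)*(r - 4)*(r - 1)*(r - 4)
(4) = (l - 2)*(l - 5)
(5) = (n + 3)*(n^3 - 2*n^2 - 16*n + 32) = (n + 3)*(n + 4)*(n^2 - 6*n + 8) = (n - 4)*(n + 3)*(n + 4)*(n - 2)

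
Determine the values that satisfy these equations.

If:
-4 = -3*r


Then:
r = 4/3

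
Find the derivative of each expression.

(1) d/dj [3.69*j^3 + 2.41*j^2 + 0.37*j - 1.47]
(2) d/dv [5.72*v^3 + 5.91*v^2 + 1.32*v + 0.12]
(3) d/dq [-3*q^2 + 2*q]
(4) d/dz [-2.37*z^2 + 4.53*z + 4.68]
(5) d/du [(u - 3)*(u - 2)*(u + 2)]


(1) = 11.07*j^2 + 4.82*j + 0.37
(2) = 17.16*v^2 + 11.82*v + 1.32
(3) = 2 - 6*q
(4) = 4.53 - 4.74*z
(5) = 3*u^2 - 6*u - 4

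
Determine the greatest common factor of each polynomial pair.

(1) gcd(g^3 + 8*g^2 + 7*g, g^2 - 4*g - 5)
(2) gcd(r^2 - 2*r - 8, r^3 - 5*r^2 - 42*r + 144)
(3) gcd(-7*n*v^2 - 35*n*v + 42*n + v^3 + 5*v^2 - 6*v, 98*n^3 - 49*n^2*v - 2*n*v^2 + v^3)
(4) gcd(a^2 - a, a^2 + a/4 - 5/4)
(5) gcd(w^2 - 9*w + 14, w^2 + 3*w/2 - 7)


(1) = g + 1
(2) = gcd((r - 4)*(r + 2), (r - 8)*(r - 3)*(r + 6)) = 1
(3) = -7*n + v
(4) = a - 1
(5) = gcd((w - 7)*(w - 2), (w - 2)*(w + 7/2)) = w - 2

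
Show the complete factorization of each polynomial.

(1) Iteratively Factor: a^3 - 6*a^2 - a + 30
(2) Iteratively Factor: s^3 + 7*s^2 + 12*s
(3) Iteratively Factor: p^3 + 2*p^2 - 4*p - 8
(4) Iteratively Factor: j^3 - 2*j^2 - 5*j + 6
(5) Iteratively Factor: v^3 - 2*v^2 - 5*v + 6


(1) = (a - 3)*(a^2 - 3*a - 10) = (a - 3)*(a + 2)*(a - 5)
(2) = (s + 4)*(s^2 + 3*s) = s*(s + 4)*(s + 3)
(3) = (p - 2)*(p^2 + 4*p + 4) = (p - 2)*(p + 2)*(p + 2)
(4) = (j + 2)*(j^2 - 4*j + 3) = (j - 1)*(j + 2)*(j - 3)
(5) = (v - 3)*(v^2 + v - 2) = (v - 3)*(v - 1)*(v + 2)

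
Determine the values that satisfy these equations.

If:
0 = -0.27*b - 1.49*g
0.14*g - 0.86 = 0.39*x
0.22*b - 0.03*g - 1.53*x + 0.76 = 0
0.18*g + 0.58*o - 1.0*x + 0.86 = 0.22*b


Then:
b = -12.72
g = 2.31
o = -9.40
x = -1.38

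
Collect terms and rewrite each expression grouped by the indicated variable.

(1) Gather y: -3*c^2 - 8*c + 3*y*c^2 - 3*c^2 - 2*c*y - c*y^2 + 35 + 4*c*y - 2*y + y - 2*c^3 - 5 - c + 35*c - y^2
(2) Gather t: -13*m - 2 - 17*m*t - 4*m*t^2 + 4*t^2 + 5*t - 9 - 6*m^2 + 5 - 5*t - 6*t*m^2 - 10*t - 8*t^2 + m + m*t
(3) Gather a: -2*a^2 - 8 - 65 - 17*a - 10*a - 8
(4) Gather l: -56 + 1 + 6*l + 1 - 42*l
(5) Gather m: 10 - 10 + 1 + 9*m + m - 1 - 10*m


(1) = -2*c^3 - 6*c^2 + 26*c + y^2*(-c - 1) + y*(3*c^2 + 2*c - 1) + 30
(2) = -6*m^2 - 12*m + t^2*(-4*m - 4) + t*(-6*m^2 - 16*m - 10) - 6
(3) = -2*a^2 - 27*a - 81
(4) = -36*l - 54
(5) = 0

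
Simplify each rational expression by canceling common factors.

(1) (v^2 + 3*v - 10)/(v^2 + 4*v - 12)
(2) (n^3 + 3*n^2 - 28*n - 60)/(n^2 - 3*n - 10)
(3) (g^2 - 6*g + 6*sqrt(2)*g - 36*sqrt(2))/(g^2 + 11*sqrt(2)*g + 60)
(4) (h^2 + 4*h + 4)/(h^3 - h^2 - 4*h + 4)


(1) = (v + 5)/(v + 6)
(2) = n + 6
(3) = (g - 6)/(g + 5*sqrt(2))
(4) = (h + 2)/(h^2 - 3*h + 2)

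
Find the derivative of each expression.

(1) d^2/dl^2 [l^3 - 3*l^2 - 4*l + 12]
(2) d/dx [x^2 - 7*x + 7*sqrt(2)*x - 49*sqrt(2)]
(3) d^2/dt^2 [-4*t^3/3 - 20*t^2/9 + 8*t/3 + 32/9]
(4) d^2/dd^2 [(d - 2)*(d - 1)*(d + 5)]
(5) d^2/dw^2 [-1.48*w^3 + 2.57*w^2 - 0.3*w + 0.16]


(1) = 6*l - 6
(2) = 2*x - 7 + 7*sqrt(2)
(3) = -8*t - 40/9
(4) = 6*d + 4
(5) = 5.14 - 8.88*w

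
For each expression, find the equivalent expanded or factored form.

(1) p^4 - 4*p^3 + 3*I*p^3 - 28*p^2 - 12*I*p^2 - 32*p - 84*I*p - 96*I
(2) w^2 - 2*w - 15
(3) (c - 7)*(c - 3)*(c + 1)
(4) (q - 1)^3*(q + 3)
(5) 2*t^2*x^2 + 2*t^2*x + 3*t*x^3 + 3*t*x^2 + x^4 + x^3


(1) = (p - 8)*(p + 2)^2*(p + 3*I)
(2) = (w - 5)*(w + 3)
(3) = c^3 - 9*c^2 + 11*c + 21
(4) = q^4 - 6*q^2 + 8*q - 3
(5) = x*(t + x)*(2*t + x)*(x + 1)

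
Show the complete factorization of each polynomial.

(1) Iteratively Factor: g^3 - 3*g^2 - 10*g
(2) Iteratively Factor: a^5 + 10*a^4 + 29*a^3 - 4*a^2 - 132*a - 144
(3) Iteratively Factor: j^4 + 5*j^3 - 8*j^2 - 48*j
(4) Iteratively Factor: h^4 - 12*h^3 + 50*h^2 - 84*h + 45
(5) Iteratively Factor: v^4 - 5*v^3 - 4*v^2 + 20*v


(1) = (g)*(g^2 - 3*g - 10) = g*(g - 5)*(g + 2)
(2) = (a + 3)*(a^4 + 7*a^3 + 8*a^2 - 28*a - 48) = (a - 2)*(a + 3)*(a^3 + 9*a^2 + 26*a + 24) = (a - 2)*(a + 2)*(a + 3)*(a^2 + 7*a + 12) = (a - 2)*(a + 2)*(a + 3)^2*(a + 4)
(3) = (j - 3)*(j^3 + 8*j^2 + 16*j) = (j - 3)*(j + 4)*(j^2 + 4*j) = j*(j - 3)*(j + 4)*(j + 4)
(4) = (h - 3)*(h^3 - 9*h^2 + 23*h - 15) = (h - 3)*(h - 1)*(h^2 - 8*h + 15) = (h - 3)^2*(h - 1)*(h - 5)
(5) = (v - 5)*(v^3 - 4*v) = (v - 5)*(v + 2)*(v^2 - 2*v) = (v - 5)*(v - 2)*(v + 2)*(v)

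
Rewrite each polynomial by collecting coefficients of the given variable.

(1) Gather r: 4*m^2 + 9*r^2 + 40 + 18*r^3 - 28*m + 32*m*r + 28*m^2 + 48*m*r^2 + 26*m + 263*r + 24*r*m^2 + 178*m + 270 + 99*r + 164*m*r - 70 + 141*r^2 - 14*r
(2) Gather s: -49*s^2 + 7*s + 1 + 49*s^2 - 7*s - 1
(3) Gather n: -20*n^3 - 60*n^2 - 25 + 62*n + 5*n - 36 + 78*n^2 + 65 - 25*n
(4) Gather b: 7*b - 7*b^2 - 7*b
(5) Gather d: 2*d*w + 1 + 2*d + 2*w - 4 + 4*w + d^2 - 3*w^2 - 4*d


(1) = 32*m^2 + 176*m + 18*r^3 + r^2*(48*m + 150) + r*(24*m^2 + 196*m + 348) + 240
(2) = 0
(3) = -20*n^3 + 18*n^2 + 42*n + 4
(4) = -7*b^2
(5) = d^2 + d*(2*w - 2) - 3*w^2 + 6*w - 3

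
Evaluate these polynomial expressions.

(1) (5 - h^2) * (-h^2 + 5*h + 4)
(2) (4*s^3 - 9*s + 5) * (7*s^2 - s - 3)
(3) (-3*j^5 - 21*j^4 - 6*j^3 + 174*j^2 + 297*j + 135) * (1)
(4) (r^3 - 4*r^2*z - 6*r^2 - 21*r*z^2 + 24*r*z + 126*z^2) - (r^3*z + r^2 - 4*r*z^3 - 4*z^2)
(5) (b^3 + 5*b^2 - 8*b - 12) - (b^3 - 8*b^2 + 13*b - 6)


(1) = h^4 - 5*h^3 - 9*h^2 + 25*h + 20
(2) = 28*s^5 - 4*s^4 - 75*s^3 + 44*s^2 + 22*s - 15
(3) = -3*j^5 - 21*j^4 - 6*j^3 + 174*j^2 + 297*j + 135
(4) = -r^3*z + r^3 - 4*r^2*z - 7*r^2 + 4*r*z^3 - 21*r*z^2 + 24*r*z + 130*z^2
(5) = 13*b^2 - 21*b - 6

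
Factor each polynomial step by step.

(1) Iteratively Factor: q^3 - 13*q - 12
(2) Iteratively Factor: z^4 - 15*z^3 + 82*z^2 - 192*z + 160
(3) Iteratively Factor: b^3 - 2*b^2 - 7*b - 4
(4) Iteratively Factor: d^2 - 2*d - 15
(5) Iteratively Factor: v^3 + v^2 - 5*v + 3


(1) = (q + 1)*(q^2 - q - 12) = (q + 1)*(q + 3)*(q - 4)
(2) = (z - 5)*(z^3 - 10*z^2 + 32*z - 32) = (z - 5)*(z - 4)*(z^2 - 6*z + 8) = (z - 5)*(z - 4)^2*(z - 2)
(3) = (b + 1)*(b^2 - 3*b - 4) = (b + 1)^2*(b - 4)
(4) = (d - 5)*(d + 3)
(5) = (v + 3)*(v^2 - 2*v + 1) = (v - 1)*(v + 3)*(v - 1)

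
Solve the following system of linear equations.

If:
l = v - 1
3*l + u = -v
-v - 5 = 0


Then:
l = -6
u = 23
v = -5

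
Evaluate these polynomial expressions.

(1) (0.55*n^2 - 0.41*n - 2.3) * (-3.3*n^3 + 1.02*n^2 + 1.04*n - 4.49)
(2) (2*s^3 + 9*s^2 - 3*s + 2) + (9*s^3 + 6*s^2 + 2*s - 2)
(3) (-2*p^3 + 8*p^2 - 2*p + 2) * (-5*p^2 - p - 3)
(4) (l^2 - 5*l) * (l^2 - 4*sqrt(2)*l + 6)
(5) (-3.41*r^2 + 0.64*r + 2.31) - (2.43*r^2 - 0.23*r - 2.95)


(1) = -1.815*n^5 + 1.914*n^4 + 7.7438*n^3 - 5.2419*n^2 - 0.5511*n + 10.327
(2) = 11*s^3 + 15*s^2 - s
(3) = 10*p^5 - 38*p^4 + 8*p^3 - 32*p^2 + 4*p - 6
(4) = l^4 - 4*sqrt(2)*l^3 - 5*l^3 + 6*l^2 + 20*sqrt(2)*l^2 - 30*l
(5) = -5.84*r^2 + 0.87*r + 5.26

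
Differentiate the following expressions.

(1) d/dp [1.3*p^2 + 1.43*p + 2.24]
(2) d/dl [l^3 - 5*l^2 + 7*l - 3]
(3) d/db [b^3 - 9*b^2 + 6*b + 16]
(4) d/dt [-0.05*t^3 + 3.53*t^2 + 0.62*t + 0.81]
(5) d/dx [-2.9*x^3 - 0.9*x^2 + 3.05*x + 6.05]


(1) = 2.6*p + 1.43
(2) = 3*l^2 - 10*l + 7
(3) = 3*b^2 - 18*b + 6
(4) = -0.15*t^2 + 7.06*t + 0.62
(5) = -8.7*x^2 - 1.8*x + 3.05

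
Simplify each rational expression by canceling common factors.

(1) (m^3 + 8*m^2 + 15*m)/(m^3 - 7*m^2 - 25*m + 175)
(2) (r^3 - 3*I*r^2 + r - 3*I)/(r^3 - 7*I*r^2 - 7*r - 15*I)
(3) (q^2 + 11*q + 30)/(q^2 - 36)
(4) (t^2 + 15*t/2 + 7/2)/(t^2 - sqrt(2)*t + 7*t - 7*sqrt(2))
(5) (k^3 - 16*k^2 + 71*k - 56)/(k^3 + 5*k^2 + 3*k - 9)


(1) = (m^2 + 3*m)/(m^2 - 12*m + 35)
(2) = (r - I)/(r - 5*I)
(3) = (q + 5)/(q - 6)
(4) = (2*t + 1)/(2*t - 2*sqrt(2))
(5) = (k^2 - 15*k + 56)/(k^2 + 6*k + 9)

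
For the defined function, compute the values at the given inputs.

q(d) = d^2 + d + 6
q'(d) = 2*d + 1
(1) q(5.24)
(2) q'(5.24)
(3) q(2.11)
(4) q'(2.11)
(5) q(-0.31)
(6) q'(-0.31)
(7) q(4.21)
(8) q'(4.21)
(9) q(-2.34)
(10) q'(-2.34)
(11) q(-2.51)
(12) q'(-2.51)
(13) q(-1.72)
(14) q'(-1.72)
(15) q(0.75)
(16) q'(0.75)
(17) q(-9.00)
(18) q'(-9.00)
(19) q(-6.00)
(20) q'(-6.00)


(1) = 38.70
(2) = 11.48
(3) = 12.56
(4) = 5.22
(5) = 5.79
(6) = 0.38
(7) = 27.93
(8) = 9.42
(9) = 9.14
(10) = -3.68
(11) = 9.79
(12) = -4.02
(13) = 7.24
(14) = -2.44
(15) = 7.31
(16) = 2.50
(17) = 78.00
(18) = -17.00
(19) = 36.00
(20) = -11.00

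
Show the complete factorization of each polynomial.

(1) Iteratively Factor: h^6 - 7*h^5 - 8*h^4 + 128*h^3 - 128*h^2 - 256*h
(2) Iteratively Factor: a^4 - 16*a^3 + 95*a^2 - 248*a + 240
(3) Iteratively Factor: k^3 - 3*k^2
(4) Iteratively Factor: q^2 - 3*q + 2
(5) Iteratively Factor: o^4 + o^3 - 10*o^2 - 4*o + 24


(1) = (h - 4)*(h^5 - 3*h^4 - 20*h^3 + 48*h^2 + 64*h) = (h - 4)^2*(h^4 + h^3 - 16*h^2 - 16*h) = (h - 4)^3*(h^3 + 5*h^2 + 4*h) = h*(h - 4)^3*(h^2 + 5*h + 4) = h*(h - 4)^3*(h + 1)*(h + 4)
(2) = (a - 4)*(a^3 - 12*a^2 + 47*a - 60) = (a - 4)^2*(a^2 - 8*a + 15) = (a - 5)*(a - 4)^2*(a - 3)
(3) = (k)*(k^2 - 3*k) = k*(k - 3)*(k)
(4) = (q - 2)*(q - 1)
(5) = (o - 2)*(o^3 + 3*o^2 - 4*o - 12) = (o - 2)^2*(o^2 + 5*o + 6) = (o - 2)^2*(o + 3)*(o + 2)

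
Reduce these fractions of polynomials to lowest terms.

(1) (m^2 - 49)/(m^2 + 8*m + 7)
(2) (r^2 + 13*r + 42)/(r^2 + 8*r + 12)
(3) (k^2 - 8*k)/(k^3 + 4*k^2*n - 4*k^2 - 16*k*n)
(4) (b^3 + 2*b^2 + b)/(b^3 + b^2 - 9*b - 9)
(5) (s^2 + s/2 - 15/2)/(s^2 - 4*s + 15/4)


(1) = (m - 7)/(m + 1)
(2) = (r + 7)/(r + 2)
(3) = (k - 8)/(k^2 + 4*k*n - 4*k - 16*n)
(4) = (b^2 + b)/(b^2 - 9)
(5) = (2*s + 6)/(2*s - 3)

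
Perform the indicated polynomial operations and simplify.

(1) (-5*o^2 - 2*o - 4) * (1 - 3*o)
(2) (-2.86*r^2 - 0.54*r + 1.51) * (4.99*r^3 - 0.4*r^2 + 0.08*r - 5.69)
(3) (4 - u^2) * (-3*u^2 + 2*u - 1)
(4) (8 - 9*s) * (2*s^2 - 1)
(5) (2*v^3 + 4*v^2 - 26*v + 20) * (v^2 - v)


(1) = 15*o^3 + o^2 + 10*o - 4
(2) = -14.2714*r^5 - 1.5506*r^4 + 7.5221*r^3 + 15.6262*r^2 + 3.1934*r - 8.5919
(3) = 3*u^4 - 2*u^3 - 11*u^2 + 8*u - 4
(4) = -18*s^3 + 16*s^2 + 9*s - 8
(5) = 2*v^5 + 2*v^4 - 30*v^3 + 46*v^2 - 20*v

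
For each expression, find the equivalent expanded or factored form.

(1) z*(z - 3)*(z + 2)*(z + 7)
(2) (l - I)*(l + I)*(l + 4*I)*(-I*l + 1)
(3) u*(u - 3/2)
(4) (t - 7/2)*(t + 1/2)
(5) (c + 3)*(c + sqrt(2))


(1) = z^4 + 6*z^3 - 13*z^2 - 42*z
(2) = -I*l^4 + 5*l^3 + 3*I*l^2 + 5*l + 4*I
(3) = u^2 - 3*u/2
(4) = t^2 - 3*t - 7/4
(5) = c^2 + sqrt(2)*c + 3*c + 3*sqrt(2)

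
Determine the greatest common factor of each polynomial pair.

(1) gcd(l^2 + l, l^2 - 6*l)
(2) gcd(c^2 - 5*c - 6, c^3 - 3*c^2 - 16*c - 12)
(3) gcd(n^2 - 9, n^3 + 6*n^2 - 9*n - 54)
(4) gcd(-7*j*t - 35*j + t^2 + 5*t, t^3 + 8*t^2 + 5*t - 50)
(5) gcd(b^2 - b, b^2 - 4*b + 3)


(1) = l
(2) = gcd((c - 6)*(c + 1), (c - 6)*(c + 1)*(c + 2)) = c^2 - 5*c - 6
(3) = gcd((n - 3)*(n + 3), (n - 3)*(n + 3)*(n + 6)) = n^2 - 9
(4) = gcd((-7*j + t)*(t + 5), (t - 2)*(t + 5)^2) = t + 5
(5) = b - 1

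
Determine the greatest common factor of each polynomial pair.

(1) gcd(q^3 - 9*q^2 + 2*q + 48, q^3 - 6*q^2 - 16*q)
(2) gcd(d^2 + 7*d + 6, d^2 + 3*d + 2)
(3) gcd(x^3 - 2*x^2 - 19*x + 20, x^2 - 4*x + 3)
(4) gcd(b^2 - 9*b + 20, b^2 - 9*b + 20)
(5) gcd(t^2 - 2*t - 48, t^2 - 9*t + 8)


(1) = gcd((q - 8)*(q - 3)*(q + 2), q*(q - 8)*(q + 2)) = q^2 - 6*q - 16
(2) = d + 1
(3) = x - 1
(4) = gcd((b - 5)*(b - 4), (b - 5)*(b - 4)) = b^2 - 9*b + 20
(5) = gcd((t - 8)*(t + 6), (t - 8)*(t - 1)) = t - 8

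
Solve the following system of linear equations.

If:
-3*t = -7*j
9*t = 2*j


Then:
j = 0
t = 0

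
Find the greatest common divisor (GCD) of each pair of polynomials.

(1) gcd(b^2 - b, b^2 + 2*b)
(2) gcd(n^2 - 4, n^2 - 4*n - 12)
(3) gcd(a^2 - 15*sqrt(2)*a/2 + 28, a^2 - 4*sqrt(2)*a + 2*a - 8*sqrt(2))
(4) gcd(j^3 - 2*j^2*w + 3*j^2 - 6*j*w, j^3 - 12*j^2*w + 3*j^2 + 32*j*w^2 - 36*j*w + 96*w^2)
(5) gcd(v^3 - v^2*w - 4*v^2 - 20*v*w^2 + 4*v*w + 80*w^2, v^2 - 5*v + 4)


(1) = gcd(b*(b - 1), b*(b + 2)) = b
(2) = n + 2
(3) = gcd((a - 4*sqrt(2))*(a - 7*sqrt(2)/2), (a + 2)*(a - 4*sqrt(2))) = a - 4*sqrt(2)
(4) = gcd(j*(j + 3)*(j - 2*w), (j + 3)*(j - 8*w)*(j - 4*w)) = j + 3
(5) = v - 4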